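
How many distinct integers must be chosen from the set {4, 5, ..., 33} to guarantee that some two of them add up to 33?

Two chosen integers sum to 33 exactly when both halves of some pair {x, 33−x} with 4 ≤ x ≤ 33−x ≤ 29 are chosen — 13 such pairs.
The remaining 4 elements (those with no distinct partner in range) can never complete a 33-sum, so the worst case takes all of them and one from each pair: 4 + 13 = 17.
Pigeonhole: the 18th integer has to be the second member of some pair, so 17 + 1 = 18.

18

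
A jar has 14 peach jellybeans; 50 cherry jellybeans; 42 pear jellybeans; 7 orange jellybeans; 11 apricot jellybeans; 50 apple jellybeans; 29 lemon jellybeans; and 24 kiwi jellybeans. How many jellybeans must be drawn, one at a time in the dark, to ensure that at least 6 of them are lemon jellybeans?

204

In the worst case for collecting lemon jellybeans, every non-lemon jellybean comes out first.
There are 14 + 50 + 42 + 7 + 11 + 50 + 24 = 198 non-lemon jellybeans altogether.
After those, each further jellybean must be lemon, so 198 + 6 = 204 draws guarantee 6 lemon jellybeans.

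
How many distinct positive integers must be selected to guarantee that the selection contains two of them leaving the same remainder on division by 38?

The 38 residue classes mod 38 are the pigeonholes.
With 38 integers one could put 1 in each residue class and have no class reach 2.
The 39th integer pushes some class to 2, so 38·1 + 1 = 39.

39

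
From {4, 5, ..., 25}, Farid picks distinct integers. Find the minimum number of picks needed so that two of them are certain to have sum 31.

13

Two chosen integers sum to 31 exactly when both halves of some pair {x, 31−x} with 6 ≤ x ≤ 31−x ≤ 25 are chosen — 10 such pairs.
The remaining 2 elements (those with no distinct partner in range) can never complete a 31-sum, so the worst case takes all of them and one from each pair: 2 + 10 = 12.
The 13th integer has to be the second member of some pair, so 12 + 1 = 13.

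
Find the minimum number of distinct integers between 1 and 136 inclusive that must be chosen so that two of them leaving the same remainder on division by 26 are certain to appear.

By the pigeonhole principle, the 26 residue classes mod 26 are the pigeonholes.
With 26 integers one could put 1 in each residue class and have no class reach 2.
The 27th integer pushes some class to 2, so 26·1 + 1 = 27.

27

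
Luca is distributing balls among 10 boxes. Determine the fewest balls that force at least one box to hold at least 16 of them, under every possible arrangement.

151

With 150 balls one could put exactly 15 in each of the 10 boxes, and no box would reach 16.
By the pigeonhole principle, one more ball must land in a box that already has 15, giving it 16.
So 10 × 15 + 1 = 151 balls are required.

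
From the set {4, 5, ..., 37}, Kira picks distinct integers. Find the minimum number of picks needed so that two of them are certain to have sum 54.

25

Two chosen integers sum to 54 exactly when both halves of some pair {x, 54−x} with 17 ≤ x ≤ 54−x ≤ 37 are chosen — 10 such pairs.
The remaining 14 elements (those with no distinct partner in range) can never complete a 54-sum, so the worst case takes all of them and one from each pair: 14 + 10 = 24.
Pigeonhole: the 25th integer has to be the second member of some pair, so 24 + 1 = 25.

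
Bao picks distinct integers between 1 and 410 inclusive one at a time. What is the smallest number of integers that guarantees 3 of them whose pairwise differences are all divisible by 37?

Integers whose pairwise differences are multiples of 37 are exactly those sharing a remainder mod 37. The 37 residue classes mod 37 are the pigeonholes.
With 74 integers one could put 2 in each residue class and have no class reach 3.
The 75th integer pushes some class to 3, so 37·2 + 1 = 75.

75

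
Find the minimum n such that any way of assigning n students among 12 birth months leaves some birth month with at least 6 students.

61

With 60 students one could put exactly 5 in each of the 12 birth months, and no birth month would reach 6.
One more student must land in a birth month that already has 5, giving it 6.
So 12 × 5 + 1 = 61 students are required.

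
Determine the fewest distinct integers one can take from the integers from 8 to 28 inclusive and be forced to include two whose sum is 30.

15

Group the elements by complementary pair {x, 30−x}: {8,22}, {9,21}, {10,20}, …, giving 7 two-element pairs, the single value 15 (it cannot pair with itself since the integers are distinct), and 6 integers whose partner 30−x falls outside [8,28].
By the pigeonhole principle, treating each of those 14 groups as a pigeonhole, one can pick one integer per group — 14 integers — with no two summing to 30.
The 15th integer lands in an occupied pair, forcing a sum of 30.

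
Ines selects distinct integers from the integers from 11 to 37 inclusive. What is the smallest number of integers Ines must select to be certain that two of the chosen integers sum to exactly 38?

20

A set avoiding the sum 38 can contain at most one of each pair {x, 38−x}, plus the 11 elements whose complement lies outside the range or equal to its own complement.
The integers 19, …, 37 (19 of them) are such a set: any two sum to at least 19+20 = 39 > 38.
Any 20th integer completes one of the 8 pairs, so 20 choices force a sum of 38.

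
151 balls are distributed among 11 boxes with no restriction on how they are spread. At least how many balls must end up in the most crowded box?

By pigeonhole, the 11 boxes are the holes and the 151 balls are the pigeons.
If every box held at most 13 balls, the total would be at most 11 × 13 = 143, which is less than 151.
So some box holds at least ⌈151/11⌉ = 14 balls.

14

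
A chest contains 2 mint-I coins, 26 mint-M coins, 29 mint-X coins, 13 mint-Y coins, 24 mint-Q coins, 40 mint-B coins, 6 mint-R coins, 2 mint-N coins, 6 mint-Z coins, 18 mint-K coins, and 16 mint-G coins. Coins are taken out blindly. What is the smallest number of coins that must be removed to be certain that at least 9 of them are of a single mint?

Put each drawn coin into a box by mint. The largest draw with every box below 9 takes min(count, 8) from each mint; mints with fewer than 8 contribute all they have.
Σ min(cᵢ, 8) = 2 + 8 + 8 + 8 + 8 + 8 + 6 + 2 + 6 + 8 + 8 = 72.
Draw number 72 + 1 = 73 must push one box to 9.

73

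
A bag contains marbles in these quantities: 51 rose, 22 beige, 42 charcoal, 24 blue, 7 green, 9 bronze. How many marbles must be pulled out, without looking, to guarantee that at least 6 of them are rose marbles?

110

In the worst case for collecting rose marbles, every non-rose marble comes out first.
There are 22 + 42 + 24 + 7 + 9 = 104 non-rose marbles altogether.
After those, each further marble must be rose, so 104 + 6 = 110 draws guarantee 6 rose marbles.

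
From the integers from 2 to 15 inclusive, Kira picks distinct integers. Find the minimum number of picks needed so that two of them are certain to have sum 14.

Group the elements by complementary pair {x, 14−x}: {2,12}, {3,11}, {4,10}, …, giving 5 two-element pairs, the single value 7 (it cannot pair with itself since the integers are distinct), and 3 integers whose partner 14−x falls outside [2,15].
Treating each of those 9 groups as a pigeonhole, one can pick one integer per group — 9 integers — with no two summing to 14.
The 10th integer lands in an occupied pair, forcing a sum of 14.

10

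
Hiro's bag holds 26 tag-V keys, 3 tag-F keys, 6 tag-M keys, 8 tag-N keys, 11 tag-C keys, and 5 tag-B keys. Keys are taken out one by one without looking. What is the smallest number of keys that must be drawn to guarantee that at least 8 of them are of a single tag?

An adversary could hand out at most 7 keys per tag (tag-F, tag-M, tag-B run out sooner): 7 + 3 + 6 + 7 + 7 + 5 = 35 keys and still no tag has 8.
By pigeonhole, one more key lands in a tag already at 7, so 36 draws are enough and 35 are not.

36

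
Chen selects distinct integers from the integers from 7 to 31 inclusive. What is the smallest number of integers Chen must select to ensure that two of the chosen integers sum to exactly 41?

15

Group the elements by complementary pair {x, 41−x}: {10,31}, {11,30}, {12,29}, …, giving 11 two-element pairs and 3 integers whose partner 41−x falls outside [7,31].
Treating each of those 14 groups as a pigeonhole, one can pick one integer per group — 14 integers — with no two summing to 41.
The 15th integer lands in an occupied pair, forcing a sum of 41.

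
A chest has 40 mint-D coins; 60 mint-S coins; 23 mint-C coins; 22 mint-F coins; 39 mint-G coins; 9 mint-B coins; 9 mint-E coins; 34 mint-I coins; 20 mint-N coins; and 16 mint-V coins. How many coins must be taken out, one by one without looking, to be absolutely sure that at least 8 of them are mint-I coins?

In the worst case for collecting mint-I coins, every non-mint-I coin comes out first.
There are 40 + 60 + 23 + 22 + 39 + 9 + 9 + 20 + 16 = 238 non-mint-I coins altogether.
After those, each further coin must be mint-I, so 238 + 8 = 246 draws guarantee 8 mint-I coins.

246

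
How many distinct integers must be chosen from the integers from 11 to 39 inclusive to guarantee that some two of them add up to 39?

21

A set avoiding the sum 39 can contain at most one of each pair {x, 39−x}, plus the 11 elements whose complement lies outside the range.
The integers 20, …, 39 (20 of them) are such a set: any two sum to at least 20+21 = 41 > 39.
By pigeonhole, any 21st integer completes one of the 9 pairs, so 21 choices force a sum of 39.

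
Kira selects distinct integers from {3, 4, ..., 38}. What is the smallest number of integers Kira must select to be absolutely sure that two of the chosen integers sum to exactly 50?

Group the elements by complementary pair {x, 50−x}: {12,38}, {13,37}, {14,36}, …, giving 13 two-element pairs; the single value 25 (it cannot pair with itself since the integers are distinct); and 9 integers whose partner 50−x falls outside [3,38].
By the pigeonhole principle, treating each of those 23 groups as a pigeonhole, one can pick one integer per group — 23 integers — with no two summing to 50.
The 24th integer lands in an occupied pair, forcing a sum of 50.

24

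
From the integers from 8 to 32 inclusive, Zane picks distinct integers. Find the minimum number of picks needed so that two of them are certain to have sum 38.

A set avoiding the sum 38 can contain at most one of each pair {x, 38−x}, plus the 3 elements whose complement lies outside the range or equal to its own complement.
The integers 19, …, 32 (14 of them) are such a set: any two sum to at least 19+20 = 39 > 38.
By the pigeonhole principle, any 15th integer completes one of the 11 pairs, so 15 choices force a sum of 38.

15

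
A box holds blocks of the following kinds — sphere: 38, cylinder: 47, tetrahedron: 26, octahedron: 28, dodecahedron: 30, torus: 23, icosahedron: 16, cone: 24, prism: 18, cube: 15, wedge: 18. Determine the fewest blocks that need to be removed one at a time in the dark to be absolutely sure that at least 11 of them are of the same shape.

By pigeonhole, the 11 shapes are the holes; the blocks drawn are the pigeons.
To avoid 11 of any one shape, the worst case takes at most 10 of each shape.
That gives 10 + 10 + 10 + 10 + 10 + 10 + 10 + 10 + 10 + 10 + 10 = 110 blocks with no shape reaching 11.
The next block forces some shape to 11, so 110 + 1 = 111.

111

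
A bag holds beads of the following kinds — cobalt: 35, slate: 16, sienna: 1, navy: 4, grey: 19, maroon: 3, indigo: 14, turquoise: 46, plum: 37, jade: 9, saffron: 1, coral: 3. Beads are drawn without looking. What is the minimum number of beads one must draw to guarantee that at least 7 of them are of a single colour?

By the pigeonhole principle, put each drawn bead into a box by colour. The largest draw with every box below 7 takes min(count, 6) from each colour; colours with fewer than 6 contribute all they have.
Σ min(cᵢ, 6) = 6 + 6 + 1 + 4 + 6 + 3 + 6 + 6 + 6 + 6 + 1 + 3 = 54.
Draw number 54 + 1 = 55 must push one box to 7.

55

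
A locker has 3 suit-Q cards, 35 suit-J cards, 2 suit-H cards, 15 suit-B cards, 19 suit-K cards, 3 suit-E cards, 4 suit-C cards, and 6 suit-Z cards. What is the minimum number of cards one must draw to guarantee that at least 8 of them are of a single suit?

40

The 8 suits are the holes; the cards drawn are the pigeons.
To avoid 8 of any one suit, the worst case takes at most 7 of each suit, or every card of a suit that has fewer than 7.
That gives 3 + 7 + 2 + 7 + 7 + 3 + 4 + 6 = 39 cards with no suit reaching 8.
The next card forces some suit to 8, so 39 + 1 = 40.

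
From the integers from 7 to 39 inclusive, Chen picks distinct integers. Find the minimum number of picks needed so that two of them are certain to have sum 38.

22

Group the elements by complementary pair {x, 38−x}: {7,31}, {8,30}, {9,29}, …, giving 12 two-element pairs, the single value 19 (it cannot pair with itself since the integers are distinct), and 8 integers whose partner 38−x falls outside [7,39].
By pigeonhole, treating each of those 21 groups as a pigeonhole, one can pick one integer per group — 21 integers — with no two summing to 38.
The 22nd integer lands in an occupied pair, forcing a sum of 38.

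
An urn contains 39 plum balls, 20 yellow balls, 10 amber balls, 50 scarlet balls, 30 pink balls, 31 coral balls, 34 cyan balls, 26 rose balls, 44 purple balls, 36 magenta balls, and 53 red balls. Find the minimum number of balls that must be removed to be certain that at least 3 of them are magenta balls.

340

In the worst case for collecting magenta balls, every non-magenta ball comes out first.
There are 39 + 20 + 10 + 50 + 30 + 31 + 34 + 26 + 44 + 53 = 337 non-magenta balls altogether.
After those, each further ball must be magenta, so 337 + 3 = 340 draws guarantee 3 magenta balls.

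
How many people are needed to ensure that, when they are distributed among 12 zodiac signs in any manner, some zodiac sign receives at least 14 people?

With 156 people one could put exactly 13 in each of the 12 zodiac signs, and no zodiac sign would reach 14.
One more person must land in a zodiac sign that already has 13, giving it 14.
So 12 × 13 + 1 = 157 people are required.

157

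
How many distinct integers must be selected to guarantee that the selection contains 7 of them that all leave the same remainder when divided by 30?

Pigeonhole: the 30 residue classes mod 30 are the pigeonholes.
With 180 integers one could put 6 in each residue class and have no class reach 7.
The 181st integer pushes some class to 7, so 30·6 + 1 = 181.

181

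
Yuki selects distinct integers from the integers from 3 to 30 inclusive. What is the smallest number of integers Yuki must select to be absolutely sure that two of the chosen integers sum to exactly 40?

19

Two chosen integers sum to 40 exactly when both halves of some pair {x, 40−x} with 10 ≤ x ≤ 40−x ≤ 30 are chosen — 10 such pairs.
The remaining 8 elements (those with no distinct partner in range) can never complete a 40-sum, so the worst case takes all of them and one from each pair: 8 + 10 = 18.
The 19th integer has to be the second member of some pair, so 18 + 1 = 19.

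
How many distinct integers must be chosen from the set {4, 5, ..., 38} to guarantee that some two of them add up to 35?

Group the elements by complementary pair {x, 35−x}: {4,31}, {5,30}, {6,29}, …, giving 14 two-element pairs and 7 integers whose partner 35−x falls outside [4,38].
By the pigeonhole principle, treating each of those 21 groups as a pigeonhole, one can pick one integer per group — 21 integers — with no two summing to 35.
The 22nd integer lands in an occupied pair, forcing a sum of 35.

22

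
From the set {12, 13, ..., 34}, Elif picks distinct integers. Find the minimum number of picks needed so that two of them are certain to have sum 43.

A set avoiding the sum 43 can contain at most one of each pair {x, 43−x}, plus the 3 elements whose complement lies outside the range.
The integers 22, …, 34 (13 of them) are such a set: any two sum to at least 22+23 = 45 > 43.
Any 14th integer completes one of the 10 pairs, so 14 choices force a sum of 43.

14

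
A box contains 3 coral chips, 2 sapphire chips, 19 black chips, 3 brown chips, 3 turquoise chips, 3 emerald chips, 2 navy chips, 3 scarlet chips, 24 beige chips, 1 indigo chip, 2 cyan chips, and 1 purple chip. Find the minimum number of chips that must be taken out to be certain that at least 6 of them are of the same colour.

34

By the pigeonhole principle, put each drawn chip into a box by colour. The largest draw with every box below 6 takes min(count, 5) from each colour; colours with fewer than 5 contribute all they have.
Σ min(cᵢ, 5) = 3 + 2 + 5 + 3 + 3 + 3 + 2 + 3 + 5 + 1 + 2 + 1 = 33.
Draw number 33 + 1 = 34 must push one box to 6.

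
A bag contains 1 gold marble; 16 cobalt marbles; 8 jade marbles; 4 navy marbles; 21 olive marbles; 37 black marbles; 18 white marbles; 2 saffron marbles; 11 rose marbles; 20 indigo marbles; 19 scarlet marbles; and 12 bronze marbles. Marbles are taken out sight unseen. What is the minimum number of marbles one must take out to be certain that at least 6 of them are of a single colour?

By pigeonhole, the 12 colours are the holes; the marbles drawn are the pigeons.
To avoid 6 of any one colour, the worst case takes at most 5 of each colour, or every marble of a colour that has fewer than 5.
That gives 1 + 5 + 5 + 4 + 5 + 5 + 5 + 2 + 5 + 5 + 5 + 5 = 52 marbles with no colour reaching 6.
The next marble forces some colour to 6, so 52 + 1 = 53.

53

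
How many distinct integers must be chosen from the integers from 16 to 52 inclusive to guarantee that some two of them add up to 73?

Two chosen integers sum to 73 exactly when both halves of some pair {x, 73−x} with 21 ≤ x ≤ 73−x ≤ 52 are chosen — 16 such pairs.
The remaining 5 elements (those with no distinct partner in range) can never complete a 73-sum, so the worst case takes all of them and one from each pair: 5 + 16 = 21.
Pigeonhole: the 22nd integer has to be the second member of some pair, so 21 + 1 = 22.

22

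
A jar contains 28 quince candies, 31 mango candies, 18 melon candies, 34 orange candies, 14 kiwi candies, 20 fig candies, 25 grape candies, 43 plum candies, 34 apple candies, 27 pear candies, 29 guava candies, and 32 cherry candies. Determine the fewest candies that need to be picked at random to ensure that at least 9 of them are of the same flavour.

An adversary could hand out at most 8 candies per flavour: 8 + 8 + 8 + 8 + 8 + 8 + 8 + 8 + 8 + 8 + 8 + 8 = 96 candies and still no flavour has 9.
By pigeonhole, one more candy lands in a flavour already at 8, so 97 draws are enough and 96 are not.

97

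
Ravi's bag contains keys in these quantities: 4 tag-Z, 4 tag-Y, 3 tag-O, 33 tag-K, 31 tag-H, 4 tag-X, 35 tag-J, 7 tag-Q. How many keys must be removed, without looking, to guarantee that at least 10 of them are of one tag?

50

An adversary could hand out at most 9 keys per tag (5 tags run out sooner): 4 + 4 + 3 + 9 + 9 + 4 + 9 + 7 = 49 keys and still no tag has 10.
One more key lands in a tag already at 9, so 50 draws are enough and 49 are not.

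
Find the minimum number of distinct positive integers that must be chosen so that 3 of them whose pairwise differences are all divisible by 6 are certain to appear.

13

Integers whose pairwise differences are multiples of 6 are exactly those sharing a remainder mod 6. The 6 residue classes mod 6 are the pigeonholes.
With 12 integers one could put 2 in each residue class and have no class reach 3.
The 13th integer pushes some class to 3, so 6·2 + 1 = 13.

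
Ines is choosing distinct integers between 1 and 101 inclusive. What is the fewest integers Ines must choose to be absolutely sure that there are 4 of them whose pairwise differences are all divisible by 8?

Integers whose pairwise differences are multiples of 8 are exactly those sharing a remainder mod 8. The 8 residue classes mod 8 are the pigeonholes.
With 24 integers one could put 3 in each residue class and have no class reach 4.
The 25th integer pushes some class to 4, so 8·3 + 1 = 25.

25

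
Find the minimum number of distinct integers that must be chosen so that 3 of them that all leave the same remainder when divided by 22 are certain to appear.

The 22 residue classes mod 22 are the pigeonholes.
With 44 integers one could put 2 in each residue class and have no class reach 3.
The 45th integer pushes some class to 3, so 22·2 + 1 = 45.

45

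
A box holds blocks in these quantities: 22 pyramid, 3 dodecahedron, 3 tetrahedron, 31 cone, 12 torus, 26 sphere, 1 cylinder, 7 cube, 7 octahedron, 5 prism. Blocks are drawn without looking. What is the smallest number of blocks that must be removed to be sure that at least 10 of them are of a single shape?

Pigeonhole: the 10 shapes are the holes; the blocks drawn are the pigeons.
To avoid 10 of any one shape, the worst case takes at most 9 of each shape, or every block of a shape that has fewer than 9.
That gives 9 + 3 + 3 + 9 + 9 + 9 + 1 + 7 + 7 + 5 = 62 blocks with no shape reaching 10.
The next block forces some shape to 10, so 62 + 1 = 63.

63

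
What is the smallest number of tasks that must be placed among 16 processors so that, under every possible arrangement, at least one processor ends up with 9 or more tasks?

129

With 128 tasks one could put exactly 8 in each of the 16 processors, and no processor would reach 9.
By pigeonhole, one more task must land in a processor that already has 8, giving it 9.
So 16 × 8 + 1 = 129 tasks are required.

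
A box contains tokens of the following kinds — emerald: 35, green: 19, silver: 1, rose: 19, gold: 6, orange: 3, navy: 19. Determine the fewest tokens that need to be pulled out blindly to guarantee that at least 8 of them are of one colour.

An adversary could hand out at most 7 tokens per colour (silver, gold, orange run out sooner): 7 + 7 + 1 + 7 + 6 + 3 + 7 = 38 tokens and still no colour has 8.
One more token lands in a colour already at 7, so 39 draws are enough and 38 are not.

39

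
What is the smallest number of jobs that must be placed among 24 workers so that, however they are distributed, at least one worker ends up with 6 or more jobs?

121

With 120 jobs one could put exactly 5 in each of the 24 workers, and no worker would reach 6.
Pigeonhole: one more job must land in a worker that already has 5, giving it 6.
So 24 × 5 + 1 = 121 jobs are required.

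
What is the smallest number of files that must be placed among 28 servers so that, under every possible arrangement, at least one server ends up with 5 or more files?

113

With 112 files one could put exactly 4 in each of the 28 servers, and no server would reach 5.
One more file must land in a server that already has 4, giving it 5.
So 28 × 4 + 1 = 113 files are required.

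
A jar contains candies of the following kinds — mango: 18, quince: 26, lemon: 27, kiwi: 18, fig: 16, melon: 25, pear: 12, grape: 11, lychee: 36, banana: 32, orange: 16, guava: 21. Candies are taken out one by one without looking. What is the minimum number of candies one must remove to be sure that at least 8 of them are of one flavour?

85

The 12 flavours are the holes; the candies drawn are the pigeons.
To avoid 8 of any one flavour, the worst case takes at most 7 of each flavour.
That gives 7 + 7 + 7 + 7 + 7 + 7 + 7 + 7 + 7 + 7 + 7 + 7 = 84 candies with no flavour reaching 8.
The next candy forces some flavour to 8, so 84 + 1 = 85.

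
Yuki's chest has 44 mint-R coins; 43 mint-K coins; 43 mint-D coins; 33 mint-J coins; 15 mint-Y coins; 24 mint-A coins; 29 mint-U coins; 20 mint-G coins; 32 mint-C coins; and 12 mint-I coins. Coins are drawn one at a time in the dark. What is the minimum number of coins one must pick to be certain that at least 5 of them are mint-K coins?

257

In the worst case for collecting mint-K coins, every non-mint-K coin comes out first.
There are 44 + 43 + 33 + 15 + 24 + 29 + 20 + 32 + 12 = 252 non-mint-K coins altogether.
After those, each further coin must be mint-K, so 252 + 5 = 257 draws guarantee 5 mint-K coins.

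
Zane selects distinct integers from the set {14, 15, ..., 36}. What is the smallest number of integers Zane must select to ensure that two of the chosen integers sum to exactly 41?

17

Group the elements by complementary pair {x, 41−x}: {14,27}, {15,26}, {16,25}, …, giving 7 two-element pairs and 9 integers whose partner 41−x falls outside [14,36].
Treating each of those 16 groups as a pigeonhole, one can pick one integer per group — 16 integers — with no two summing to 41.
The 17th integer lands in an occupied pair, forcing a sum of 41.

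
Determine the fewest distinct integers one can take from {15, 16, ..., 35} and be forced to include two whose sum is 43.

15

Two chosen integers sum to 43 exactly when both halves of some pair {x, 43−x} with 15 ≤ x ≤ 43−x ≤ 28 are chosen — 7 such pairs.
The remaining 7 elements (those with no distinct partner in range) can never complete a 43-sum, so the worst case takes all of them and one from each pair: 7 + 7 = 14.
Pigeonhole: the 15th integer has to be the second member of some pair, so 14 + 1 = 15.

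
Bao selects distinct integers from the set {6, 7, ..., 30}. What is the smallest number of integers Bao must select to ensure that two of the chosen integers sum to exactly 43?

17

Group the elements by complementary pair {x, 43−x}: {13,30}, {14,29}, {15,28}, …, giving 9 two-element pairs and 7 integers whose partner 43−x falls outside [6,30].
By the pigeonhole principle, treating each of those 16 groups as a pigeonhole, one can pick one integer per group — 16 integers — with no two summing to 43.
The 17th integer lands in an occupied pair, forcing a sum of 43.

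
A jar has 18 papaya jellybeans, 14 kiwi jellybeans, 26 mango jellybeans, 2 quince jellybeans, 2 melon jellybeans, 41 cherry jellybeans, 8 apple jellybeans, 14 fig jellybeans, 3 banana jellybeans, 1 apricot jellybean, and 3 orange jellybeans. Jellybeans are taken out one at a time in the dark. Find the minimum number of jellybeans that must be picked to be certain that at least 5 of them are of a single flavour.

Pigeonhole: put each drawn jellybean into a box by flavour. The largest draw with every box below 5 takes min(count, 4) from each flavour; flavours with fewer than 4 contribute all they have.
Σ min(cᵢ, 4) = 4 + 4 + 4 + 2 + 2 + 4 + 4 + 4 + 3 + 1 + 3 = 35.
Draw number 35 + 1 = 36 must push one box to 5.

36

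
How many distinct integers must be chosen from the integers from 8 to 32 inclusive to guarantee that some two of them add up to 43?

15

Two chosen integers sum to 43 exactly when both halves of some pair {x, 43−x} with 11 ≤ x ≤ 43−x ≤ 32 are chosen — 11 such pairs.
The remaining 3 elements (those with no distinct partner in range) can never complete a 43-sum, so the worst case takes all of them and one from each pair: 3 + 11 = 14.
The 15th integer has to be the second member of some pair, so 14 + 1 = 15.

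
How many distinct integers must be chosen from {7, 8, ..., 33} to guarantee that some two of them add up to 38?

Two chosen integers sum to 38 exactly when both halves of some pair {x, 38−x} with 7 ≤ x ≤ 38−x ≤ 31 are chosen — 12 such pairs.
The remaining 3 elements (those with no distinct partner in range) can never complete a 38-sum, so the worst case takes all of them and one from each pair: 3 + 12 = 15.
Pigeonhole: the 16th integer has to be the second member of some pair, so 15 + 1 = 16.

16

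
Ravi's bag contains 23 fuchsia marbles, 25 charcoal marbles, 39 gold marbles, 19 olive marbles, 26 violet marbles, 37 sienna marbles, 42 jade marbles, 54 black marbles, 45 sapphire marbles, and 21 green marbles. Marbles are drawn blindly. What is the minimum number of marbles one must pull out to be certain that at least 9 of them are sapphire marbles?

295

In the worst case for collecting sapphire marbles, every non-sapphire marble comes out first.
There are 23 + 25 + 39 + 19 + 26 + 37 + 42 + 54 + 21 = 286 non-sapphire marbles altogether.
After those, each further marble must be sapphire, so 286 + 9 = 295 draws guarantee 9 sapphire marbles.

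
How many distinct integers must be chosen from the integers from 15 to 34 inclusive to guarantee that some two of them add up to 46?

13

A set avoiding the sum 46 can contain at most one of each pair {x, 46−x}, plus the 4 elements whose complement lies outside the range or equal to its own complement.
The integers 23, …, 34 (12 of them) are such a set: any two sum to at least 23+24 = 47 > 46.
Any 13th integer completes one of the 8 pairs, so 13 choices force a sum of 46.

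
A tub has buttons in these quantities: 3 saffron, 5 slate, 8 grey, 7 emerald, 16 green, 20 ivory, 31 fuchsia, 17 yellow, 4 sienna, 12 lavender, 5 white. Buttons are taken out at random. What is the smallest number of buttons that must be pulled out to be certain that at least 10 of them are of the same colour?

Put each drawn button into a box by colour. The largest draw with every box below 10 takes min(count, 9) from each colour; colours with fewer than 9 contribute all they have.
Σ min(cᵢ, 9) = 3 + 5 + 8 + 7 + 9 + 9 + 9 + 9 + 4 + 9 + 5 = 77.
Draw number 77 + 1 = 78 must push one box to 10.

78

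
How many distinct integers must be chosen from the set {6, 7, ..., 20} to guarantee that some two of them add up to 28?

10

Two chosen integers sum to 28 exactly when both halves of some pair {x, 28−x} with 8 ≤ x ≤ 28−x ≤ 20 are chosen — 6 such pairs.
The remaining 3 elements (those with no distinct partner in range) can never complete a 28-sum, so the worst case takes all of them and one from each pair: 3 + 6 = 9.
Pigeonhole: the 10th integer has to be the second member of some pair, so 9 + 1 = 10.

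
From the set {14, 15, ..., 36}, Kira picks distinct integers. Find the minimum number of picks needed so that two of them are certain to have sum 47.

14

A set avoiding the sum 47 can contain at most one of each pair {x, 47−x}, plus the 3 elements whose complement lies outside the range.
The integers 24, …, 36 (13 of them) are such a set: any two sum to at least 24+25 = 49 > 47.
Any 14th integer completes one of the 10 pairs, so 14 choices force a sum of 47.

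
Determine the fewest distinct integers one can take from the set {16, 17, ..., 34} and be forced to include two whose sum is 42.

Two chosen integers sum to 42 exactly when both halves of some pair {x, 42−x} with 16 ≤ x ≤ 42−x ≤ 26 are chosen — 5 such pairs.
The remaining 9 elements (those with no distinct partner in range) can never complete a 42-sum, so the worst case takes all of them and one from each pair: 9 + 5 = 14.
Pigeonhole: the 15th integer has to be the second member of some pair, so 14 + 1 = 15.

15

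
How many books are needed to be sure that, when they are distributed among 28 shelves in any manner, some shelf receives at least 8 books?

197

With 196 books one could put exactly 7 in each of the 28 shelves, and no shelf would reach 8.
One more book must land in a shelf that already has 7, giving it 8.
So 28 × 7 + 1 = 197 books are required.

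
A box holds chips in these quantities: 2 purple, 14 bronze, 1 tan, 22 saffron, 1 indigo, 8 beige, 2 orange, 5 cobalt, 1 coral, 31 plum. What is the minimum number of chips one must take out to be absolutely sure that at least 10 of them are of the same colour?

Put each drawn chip into a box by colour. The largest draw with every box below 10 takes min(count, 9) from each colour; colours with fewer than 9 contribute all they have.
Σ min(cᵢ, 9) = 2 + 9 + 1 + 9 + 1 + 8 + 2 + 5 + 1 + 9 = 47.
Draw number 47 + 1 = 48 must push one box to 10.

48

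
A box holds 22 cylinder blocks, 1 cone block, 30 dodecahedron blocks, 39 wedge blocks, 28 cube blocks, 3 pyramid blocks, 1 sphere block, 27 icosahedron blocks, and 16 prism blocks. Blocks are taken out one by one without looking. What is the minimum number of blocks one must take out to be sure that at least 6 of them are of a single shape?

36

By pigeonhole, the 9 shapes are the holes; the blocks drawn are the pigeons.
To avoid 6 of any one shape, the worst case takes at most 5 of each shape, or every block of a shape that has fewer than 5.
That gives 5 + 1 + 5 + 5 + 5 + 3 + 1 + 5 + 5 = 35 blocks with no shape reaching 6.
The next block forces some shape to 6, so 35 + 1 = 36.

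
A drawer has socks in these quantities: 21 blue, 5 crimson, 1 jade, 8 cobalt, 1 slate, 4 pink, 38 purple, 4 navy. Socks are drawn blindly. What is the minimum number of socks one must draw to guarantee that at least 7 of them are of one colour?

By pigeonhole, the 8 colours are the holes; the socks drawn are the pigeons.
To avoid 7 of any one colour, the worst case takes at most 6 of each colour, or every sock of a colour that has fewer than 6.
That gives 6 + 5 + 1 + 6 + 1 + 4 + 6 + 4 = 33 socks with no colour reaching 7.
The next sock forces some colour to 7, so 33 + 1 = 34.

34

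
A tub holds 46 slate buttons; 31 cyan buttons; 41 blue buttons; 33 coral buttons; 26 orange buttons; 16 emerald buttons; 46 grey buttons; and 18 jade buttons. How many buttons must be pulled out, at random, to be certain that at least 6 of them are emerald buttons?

247

In the worst case for collecting emerald buttons, every non-emerald button comes out first.
There are 46 + 31 + 41 + 33 + 26 + 46 + 18 = 241 non-emerald buttons altogether.
After those, each further button must be emerald, so 241 + 6 = 247 draws guarantee 6 emerald buttons.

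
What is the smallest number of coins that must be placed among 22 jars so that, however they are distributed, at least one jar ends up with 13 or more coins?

With 264 coins one could put exactly 12 in each of the 22 jars, and no jar would reach 13.
By pigeonhole, one more coin must land in a jar that already has 12, giving it 13.
So 22 × 12 + 1 = 265 coins are required.

265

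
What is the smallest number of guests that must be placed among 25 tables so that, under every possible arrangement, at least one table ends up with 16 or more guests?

With 375 guests one could put exactly 15 in each of the 25 tables, and no table would reach 16.
By the pigeonhole principle, one more guest must land in a table that already has 15, giving it 16.
So 25 × 15 + 1 = 376 guests are required.

376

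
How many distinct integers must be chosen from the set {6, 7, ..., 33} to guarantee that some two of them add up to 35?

Group the elements by complementary pair {x, 35−x}: {6,29}, {7,28}, {8,27}, …, giving 12 two-element pairs and 4 integers whose partner 35−x falls outside [6,33].
Pigeonhole: treating each of those 16 groups as a pigeonhole, one can pick one integer per group — 16 integers — with no two summing to 35.
The 17th integer lands in an occupied pair, forcing a sum of 35.

17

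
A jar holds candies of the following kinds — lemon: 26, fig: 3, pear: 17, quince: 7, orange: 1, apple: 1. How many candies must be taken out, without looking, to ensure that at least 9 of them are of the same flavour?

29

Pigeonhole: put each drawn candy into a box by flavour. The largest draw with every box below 9 takes min(count, 8) from each flavour; flavours with fewer than 8 contribute all they have.
Σ min(cᵢ, 8) = 8 + 3 + 8 + 7 + 1 + 1 = 28.
Draw number 28 + 1 = 29 must push one box to 9.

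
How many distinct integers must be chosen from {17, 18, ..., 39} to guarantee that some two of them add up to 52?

15

Two chosen integers sum to 52 exactly when both halves of some pair {x, 52−x} with 17 ≤ x ≤ 52−x ≤ 35 are chosen — 9 such pairs.
The remaining 5 elements (those with no distinct partner in range) can never complete a 52-sum, so the worst case takes all of them and one from each pair: 5 + 9 = 14.
By pigeonhole, the 15th integer has to be the second member of some pair, so 14 + 1 = 15.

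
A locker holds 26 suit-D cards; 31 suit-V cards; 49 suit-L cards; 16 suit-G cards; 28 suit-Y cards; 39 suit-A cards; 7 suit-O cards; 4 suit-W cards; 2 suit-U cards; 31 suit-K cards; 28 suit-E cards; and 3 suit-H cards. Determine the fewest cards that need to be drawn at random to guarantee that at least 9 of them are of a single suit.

Put each drawn card into a box by suit. The largest draw with every box below 9 takes min(count, 8) from each suit; suits with fewer than 8 contribute all they have.
Σ min(cᵢ, 8) = 8 + 8 + 8 + 8 + 8 + 8 + 7 + 4 + 2 + 8 + 8 + 3 = 80.
Draw number 80 + 1 = 81 must push one box to 9.

81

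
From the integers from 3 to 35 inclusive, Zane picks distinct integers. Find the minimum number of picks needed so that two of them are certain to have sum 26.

A set avoiding the sum 26 can contain at most one of each pair {x, 26−x}, plus the 13 elements whose complement lies outside the range or equal to its own complement.
The integers 13, …, 35 (23 of them) are such a set: any two sum to at least 13+14 = 27 > 26.
Any 24th integer completes one of the 10 pairs, so 24 choices force a sum of 26.

24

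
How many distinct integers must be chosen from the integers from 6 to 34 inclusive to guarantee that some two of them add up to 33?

Two chosen integers sum to 33 exactly when both halves of some pair {x, 33−x} with 6 ≤ x ≤ 33−x ≤ 27 are chosen — 11 such pairs.
The remaining 7 elements (those with no distinct partner in range) can never complete a 33-sum, so the worst case takes all of them and one from each pair: 7 + 11 = 18.
The 19th integer has to be the second member of some pair, so 18 + 1 = 19.

19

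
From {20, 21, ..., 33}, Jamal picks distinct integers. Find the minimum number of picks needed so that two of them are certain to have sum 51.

9

A set avoiding the sum 51 can contain at most one of each pair {x, 51−x}, plus the 2 elements whose complement lies outside the range.
The integers 26, …, 33 (8 of them) are such a set: any two sum to at least 26+27 = 53 > 51.
By the pigeonhole principle, any 9th integer completes one of the 6 pairs, so 9 choices force a sum of 51.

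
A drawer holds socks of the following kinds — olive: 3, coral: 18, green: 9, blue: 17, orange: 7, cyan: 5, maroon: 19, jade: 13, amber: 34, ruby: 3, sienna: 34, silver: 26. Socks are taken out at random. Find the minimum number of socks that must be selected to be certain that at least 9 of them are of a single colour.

83

Put each drawn sock into a box by colour. The largest draw with every box below 9 takes min(count, 8) from each colour; colours with fewer than 8 contribute all they have.
Σ min(cᵢ, 8) = 3 + 8 + 8 + 8 + 7 + 5 + 8 + 8 + 8 + 3 + 8 + 8 = 82.
Draw number 82 + 1 = 83 must push one box to 9.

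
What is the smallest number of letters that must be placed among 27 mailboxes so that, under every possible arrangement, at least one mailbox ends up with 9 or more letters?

With 216 letters one could put exactly 8 in each of the 27 mailboxes, and no mailbox would reach 9.
One more letter must land in a mailbox that already has 8, giving it 9.
So 27 × 8 + 1 = 217 letters are required.

217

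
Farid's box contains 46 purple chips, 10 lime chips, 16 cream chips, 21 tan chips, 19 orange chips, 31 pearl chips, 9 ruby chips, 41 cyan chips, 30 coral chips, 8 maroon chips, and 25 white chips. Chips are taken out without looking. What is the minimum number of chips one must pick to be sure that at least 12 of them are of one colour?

Pigeonhole: the 11 colours are the holes; the chips drawn are the pigeons.
To avoid 12 of any one colour, the worst case takes at most 11 of each colour, or every chip of a colour that has fewer than 11.
That gives 11 + 10 + 11 + 11 + 11 + 11 + 9 + 11 + 11 + 8 + 11 = 115 chips with no colour reaching 12.
The next chip forces some colour to 12, so 115 + 1 = 116.

116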